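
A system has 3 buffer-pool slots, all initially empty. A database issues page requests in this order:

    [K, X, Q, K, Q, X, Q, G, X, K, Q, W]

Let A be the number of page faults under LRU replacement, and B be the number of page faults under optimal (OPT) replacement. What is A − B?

Under LRU: F F F . . . . F . F F F → 7 faults.
Under OPT: F F F . . . . F . . F F → 6 faults.
A − B = 7 − 6 = 1.

1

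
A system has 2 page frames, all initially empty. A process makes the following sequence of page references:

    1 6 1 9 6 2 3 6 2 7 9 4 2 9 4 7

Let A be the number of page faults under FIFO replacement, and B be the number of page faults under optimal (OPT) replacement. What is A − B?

3

Under FIFO: F F . F . F F F F F F F F F F F → 14 faults.
Under OPT: F F . F . F F . F F F F . F . F → 11 faults.
A − B = 14 − 11 = 3.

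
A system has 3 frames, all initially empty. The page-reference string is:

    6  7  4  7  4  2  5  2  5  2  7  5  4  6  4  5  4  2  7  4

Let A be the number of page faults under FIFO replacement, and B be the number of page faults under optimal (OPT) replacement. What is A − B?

Under FIFO: F F F . . F F . . . F . F F . F . F F F → 12 faults.
Under OPT: F F F . . F F . . . . . F F . . . F F . → 9 faults.
A − B = 12 − 9 = 3.

3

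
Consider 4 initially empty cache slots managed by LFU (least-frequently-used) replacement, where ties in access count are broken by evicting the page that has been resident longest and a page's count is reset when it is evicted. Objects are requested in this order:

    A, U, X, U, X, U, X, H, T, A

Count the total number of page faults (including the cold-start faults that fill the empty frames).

6

A → miss, frames {A}
U → miss, frames {A,U}
X → miss, frames {A,U,X}
U → hit
X → hit
U → hit
X → hit
H → miss, frames {A,U,X,H}
T → miss, evict A, frames {U,X,H,T}
A → miss, evict H, frames {U,X,T,A}
Page faults: 6.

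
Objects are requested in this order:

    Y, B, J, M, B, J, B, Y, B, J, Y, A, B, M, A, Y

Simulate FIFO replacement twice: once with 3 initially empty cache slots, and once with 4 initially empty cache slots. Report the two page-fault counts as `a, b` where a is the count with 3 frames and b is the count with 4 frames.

3 frames: F F F F . . . F F F . F . F . F → 10 faults.
4 frames: F F F F . . . . . . . F . . . F → 6 faults.
6 < 10: adding a frame reduced faults, as is typical.

10, 6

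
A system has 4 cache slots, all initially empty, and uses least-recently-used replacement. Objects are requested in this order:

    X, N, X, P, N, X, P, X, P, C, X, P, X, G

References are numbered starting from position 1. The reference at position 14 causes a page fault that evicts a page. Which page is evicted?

N

pos 1: X -> miss, frames (X)
pos 2: N -> miss, frames (X N)
pos 3: X -> hit
pos 4: P -> miss, frames (N X P)
pos 5: N -> hit
pos 6: X -> hit
pos 7: P -> hit
pos 8: X -> hit
pos 9: P -> hit
pos 10: C -> miss, frames (N X P C)
pos 11: X -> hit
pos 12: P -> hit
pos 13: X -> hit
pos 14: G -> miss, evict N, frames (C P X G)
At position 14, page N is evicted.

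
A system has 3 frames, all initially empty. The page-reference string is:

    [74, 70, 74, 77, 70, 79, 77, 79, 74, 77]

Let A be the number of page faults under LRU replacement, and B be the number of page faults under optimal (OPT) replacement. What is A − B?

1

Under LRU: F F . F . F . . F . → 5 faults.
Under OPT: F F . F . F . . . . → 4 faults.
A − B = 5 − 4 = 1.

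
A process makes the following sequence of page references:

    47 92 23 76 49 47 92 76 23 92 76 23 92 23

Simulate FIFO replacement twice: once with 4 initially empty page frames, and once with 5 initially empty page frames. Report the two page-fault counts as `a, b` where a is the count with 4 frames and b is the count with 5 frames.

9, 5

4 frames: F F F F F F F . F . F . . . → 9 faults.
5 frames: F F F F F . . . . . . . . . → 5 faults.
5 < 9: adding a frame reduced faults, as is typical.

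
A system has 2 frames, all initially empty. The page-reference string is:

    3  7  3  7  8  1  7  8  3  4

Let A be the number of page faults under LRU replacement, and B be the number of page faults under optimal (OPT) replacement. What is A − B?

Under LRU: F F . . F F F F F F → 8 faults.
Under OPT: F F . . F F . F F F → 7 faults.
A − B = 8 − 7 = 1.

1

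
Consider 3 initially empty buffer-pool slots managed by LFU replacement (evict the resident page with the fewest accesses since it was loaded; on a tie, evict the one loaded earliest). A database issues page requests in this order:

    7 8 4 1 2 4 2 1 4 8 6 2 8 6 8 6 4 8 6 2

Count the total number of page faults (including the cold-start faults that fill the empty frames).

7 → fault, frames (7)
8 → fault, frames (7 8)
4 → fault, frames (7 8 4)
1 → fault, evict 7, frames (8 4 1)
2 → fault, evict 8, frames (4 1 2)
4 → hit
2 → hit
1 → hit
4 → hit
8 → fault, evict 1, frames (4 2 8)
6 → fault, evict 8, frames (4 2 6)
2 → hit
8 → fault, evict 6, frames (4 2 8)
6 → fault, evict 8, frames (4 2 6)
8 → fault, evict 6, frames (4 2 8)
6 → fault, evict 8, frames (4 2 6)
4 → hit
8 → fault, evict 6, frames (4 2 8)
6 → fault, evict 8, frames (4 2 6)
2 → hit
Page faults: 13.

13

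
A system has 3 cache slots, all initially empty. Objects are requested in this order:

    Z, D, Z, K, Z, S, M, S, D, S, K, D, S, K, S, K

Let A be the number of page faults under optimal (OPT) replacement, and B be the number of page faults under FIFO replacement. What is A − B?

-2

Under OPT: F F . F . F F . . . F . . . . . → 6 faults.
Under FIFO: F F . F . F F . F . F . F . . . → 8 faults.
A − B = 6 − 8 = -2.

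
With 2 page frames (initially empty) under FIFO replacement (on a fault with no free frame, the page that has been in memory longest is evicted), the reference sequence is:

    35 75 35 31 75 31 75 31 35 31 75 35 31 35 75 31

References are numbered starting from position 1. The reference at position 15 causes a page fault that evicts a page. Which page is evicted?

31

pos 1: 35 -> miss, frames (35)
pos 2: 75 -> miss, frames (35 75)
pos 3: 35 -> hit
pos 4: 31 -> miss, evict 35, frames (75 31)
pos 5: 75 -> hit
pos 6: 31 -> hit
pos 7: 75 -> hit
pos 8: 31 -> hit
pos 9: 35 -> miss, evict 75, frames (31 35)
pos 10: 31 -> hit
pos 11: 75 -> miss, evict 31, frames (35 75)
pos 12: 35 -> hit
pos 13: 31 -> miss, evict 35, frames (75 31)
pos 14: 35 -> miss, evict 75, frames (31 35)
pos 15: 75 -> miss, evict 31, frames (35 75)
At position 15, page 31 is evicted.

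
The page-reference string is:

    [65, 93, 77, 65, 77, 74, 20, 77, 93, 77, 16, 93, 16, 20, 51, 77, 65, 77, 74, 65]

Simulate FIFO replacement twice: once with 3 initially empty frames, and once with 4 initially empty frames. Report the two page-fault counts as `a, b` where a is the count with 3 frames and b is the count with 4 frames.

13, 11

3 frames: F F F . . F F . F F F . . F F F F . F . → 13 faults.
4 frames: F F F . . F F . . . F F . . F F F . F . → 11 faults.
11 < 13: adding a frame reduced faults, as is typical.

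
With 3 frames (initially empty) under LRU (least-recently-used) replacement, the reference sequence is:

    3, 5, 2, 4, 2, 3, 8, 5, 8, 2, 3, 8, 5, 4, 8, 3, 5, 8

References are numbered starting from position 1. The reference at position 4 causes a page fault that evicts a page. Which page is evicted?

3

pos 1: 3 -> fault, frames (3)
pos 2: 5 -> fault, frames (3 5)
pos 3: 2 -> fault, frames (3 5 2)
pos 4: 4 -> fault, evict 3, frames (5 2 4)
At position 4, page 3 is evicted.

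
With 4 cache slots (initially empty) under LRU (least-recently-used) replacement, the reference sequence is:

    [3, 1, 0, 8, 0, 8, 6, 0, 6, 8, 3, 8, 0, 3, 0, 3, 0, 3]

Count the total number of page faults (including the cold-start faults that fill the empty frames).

3 → fault, frames [3]
1 → fault, frames [3, 1]
0 → fault, frames [3, 1, 0]
8 → fault, frames [3, 1, 0, 8]
0 → hit
8 → hit
6 → fault, evict 3, frames [1, 0, 8, 6]
0 → hit
6 → hit
8 → hit
3 → fault, evict 1, frames [0, 6, 8, 3]
8 → hit
0 → hit
3 → hit
0 → hit
3 → hit
0 → hit
3 → hit
Page faults: 6.

6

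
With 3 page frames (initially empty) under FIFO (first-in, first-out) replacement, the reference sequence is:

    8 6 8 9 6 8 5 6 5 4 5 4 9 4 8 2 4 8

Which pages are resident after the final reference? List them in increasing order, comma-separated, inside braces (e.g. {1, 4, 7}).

{2, 4, 8}

8: miss, frames {8}
6: miss, frames {8,6}
8: hit
9: miss, frames {8,6,9}
6: hit
8: hit
5: miss, evict 8, frames {6,9,5}
6: hit
5: hit
4: miss, evict 6, frames {9,5,4}
5: hit
4: hit
9: hit
4: hit
8: miss, evict 9, frames {5,4,8}
2: miss, evict 5, frames {4,8,2}
4: hit
8: hit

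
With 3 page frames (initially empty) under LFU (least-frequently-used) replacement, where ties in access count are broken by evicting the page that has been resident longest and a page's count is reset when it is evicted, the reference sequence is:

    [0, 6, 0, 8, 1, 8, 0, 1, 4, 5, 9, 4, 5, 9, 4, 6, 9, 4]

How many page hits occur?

0: miss, frames {0}
6: miss, frames {0,6}
0: hit
8: miss, frames {0,6,8}
1: miss, evict 6, frames {0,8,1}
8: hit
0: hit
1: hit
4: miss, evict 8, frames {0,1,4}
5: miss, evict 4, frames {0,1,5}
9: miss, evict 5, frames {0,1,9}
4: miss, evict 9, frames {0,1,4}
5: miss, evict 4, frames {0,1,5}
9: miss, evict 5, frames {0,1,9}
4: miss, evict 9, frames {0,1,4}
6: miss, evict 4, frames {0,1,6}
9: miss, evict 6, frames {0,1,9}
4: miss, evict 9, frames {0,1,4}
Hits: 4.

4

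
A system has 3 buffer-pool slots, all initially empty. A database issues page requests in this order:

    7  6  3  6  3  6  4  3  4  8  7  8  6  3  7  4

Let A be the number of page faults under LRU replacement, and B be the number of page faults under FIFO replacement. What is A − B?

1

Under LRU: F F F . . . F . . F F . F F F F → 10 faults.
Under FIFO: F F F . . . F . . F F . F F . F → 9 faults.
A − B = 10 − 9 = 1.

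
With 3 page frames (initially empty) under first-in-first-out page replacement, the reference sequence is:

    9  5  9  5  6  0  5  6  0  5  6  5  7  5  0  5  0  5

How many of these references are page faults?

6

9 → miss, frames {9}
5 → miss, frames {9,5}
9 → hit
5 → hit
6 → miss, frames {9,5,6}
0 → miss, evict 9, frames {5,6,0}
5 → hit
6 → hit
0 → hit
5 → hit
6 → hit
5 → hit
7 → miss, evict 5, frames {6,0,7}
5 → miss, evict 6, frames {0,7,5}
0 → hit
5 → hit
0 → hit
5 → hit
Page faults: 6.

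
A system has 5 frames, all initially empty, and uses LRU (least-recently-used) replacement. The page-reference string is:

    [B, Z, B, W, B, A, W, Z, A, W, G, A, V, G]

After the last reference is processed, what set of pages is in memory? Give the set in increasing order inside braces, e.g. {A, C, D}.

{A, G, V, W, Z}

B → fault, frames (B)
Z → fault, frames (B Z)
B → hit
W → fault, frames (Z B W)
B → hit
A → fault, frames (Z W B A)
W → hit
Z → hit
A → hit
W → hit
G → fault, frames (B Z A W G)
A → hit
V → fault, evict B, frames (Z W G A V)
G → hit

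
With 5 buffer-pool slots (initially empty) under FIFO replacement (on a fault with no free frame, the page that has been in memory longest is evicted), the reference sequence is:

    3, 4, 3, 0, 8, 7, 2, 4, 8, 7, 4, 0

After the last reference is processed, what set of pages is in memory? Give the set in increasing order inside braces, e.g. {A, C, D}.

3: miss, frames {3}
4: miss, frames {3,4}
3: hit
0: miss, frames {3,4,0}
8: miss, frames {3,4,0,8}
7: miss, frames {3,4,0,8,7}
2: miss, evict 3, frames {4,0,8,7,2}
4: hit
8: hit
7: hit
4: hit
0: hit

{0, 2, 4, 7, 8}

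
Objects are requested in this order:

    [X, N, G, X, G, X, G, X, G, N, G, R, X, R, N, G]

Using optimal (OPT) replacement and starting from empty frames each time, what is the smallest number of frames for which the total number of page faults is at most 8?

2

f=1: 16 faults
f=2: 8 faults
f=3: 5 faults
f=4: 4 faults
Smallest f with faults ≤ 8 is 2.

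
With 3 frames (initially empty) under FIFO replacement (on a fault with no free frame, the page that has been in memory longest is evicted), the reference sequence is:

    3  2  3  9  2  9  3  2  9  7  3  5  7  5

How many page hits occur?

3: miss, frames (3)
2: miss, frames (3 2)
3: hit
9: miss, frames (3 2 9)
2: hit
9: hit
3: hit
2: hit
9: hit
7: miss, evict 3, frames (2 9 7)
3: miss, evict 2, frames (9 7 3)
5: miss, evict 9, frames (7 3 5)
7: hit
5: hit
Hits: 8.

8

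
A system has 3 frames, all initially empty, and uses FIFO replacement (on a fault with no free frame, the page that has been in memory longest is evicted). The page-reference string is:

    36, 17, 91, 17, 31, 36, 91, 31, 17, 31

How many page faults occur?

36 -> fault, frames {36}
17 -> fault, frames {36,17}
91 -> fault, frames {36,17,91}
17 -> hit
31 -> fault, evict 36, frames {17,91,31}
36 -> fault, evict 17, frames {91,31,36}
91 -> hit
31 -> hit
17 -> fault, evict 91, frames {31,36,17}
31 -> hit
Page faults: 6.

6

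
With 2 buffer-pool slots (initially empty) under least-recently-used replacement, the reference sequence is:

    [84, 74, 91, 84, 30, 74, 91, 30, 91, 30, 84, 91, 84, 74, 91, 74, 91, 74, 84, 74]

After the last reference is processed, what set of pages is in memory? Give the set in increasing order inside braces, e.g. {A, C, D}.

{74, 84}

84: fault, frames {84}
74: fault, frames {84,74}
91: fault, evict 84, frames {74,91}
84: fault, evict 74, frames {91,84}
30: fault, evict 91, frames {84,30}
74: fault, evict 84, frames {30,74}
91: fault, evict 30, frames {74,91}
30: fault, evict 74, frames {91,30}
91: hit
30: hit
84: fault, evict 91, frames {30,84}
91: fault, evict 30, frames {84,91}
84: hit
74: fault, evict 91, frames {84,74}
91: fault, evict 84, frames {74,91}
74: hit
91: hit
74: hit
84: fault, evict 91, frames {74,84}
74: hit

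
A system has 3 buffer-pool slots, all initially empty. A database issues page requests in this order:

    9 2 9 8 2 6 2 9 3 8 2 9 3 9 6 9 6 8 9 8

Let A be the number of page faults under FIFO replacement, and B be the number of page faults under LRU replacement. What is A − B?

Under FIFO: F F . F . F . F F F F F F . F . . F F . → 13 faults.
Under LRU: F F . F . F . F F F F F F . F . . F . . → 12 faults.
A − B = 13 − 12 = 1.

1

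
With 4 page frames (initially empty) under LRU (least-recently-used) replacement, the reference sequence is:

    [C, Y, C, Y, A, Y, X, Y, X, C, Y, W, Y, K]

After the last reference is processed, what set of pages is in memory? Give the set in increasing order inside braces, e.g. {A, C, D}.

C -> miss, frames (C)
Y -> miss, frames (C Y)
C -> hit
Y -> hit
A -> miss, frames (C Y A)
Y -> hit
X -> miss, frames (C A Y X)
Y -> hit
X -> hit
C -> hit
Y -> hit
W -> miss, evict A, frames (X C Y W)
Y -> hit
K -> miss, evict X, frames (C W Y K)

{C, K, W, Y}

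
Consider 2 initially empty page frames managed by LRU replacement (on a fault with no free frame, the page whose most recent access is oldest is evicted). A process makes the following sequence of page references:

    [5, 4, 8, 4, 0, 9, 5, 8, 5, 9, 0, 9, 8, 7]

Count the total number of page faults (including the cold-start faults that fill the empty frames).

11

5 → miss, frames (5)
4 → miss, frames (5 4)
8 → miss, evict 5, frames (4 8)
4 → hit
0 → miss, evict 8, frames (4 0)
9 → miss, evict 4, frames (0 9)
5 → miss, evict 0, frames (9 5)
8 → miss, evict 9, frames (5 8)
5 → hit
9 → miss, evict 8, frames (5 9)
0 → miss, evict 5, frames (9 0)
9 → hit
8 → miss, evict 0, frames (9 8)
7 → miss, evict 9, frames (8 7)
Page faults: 11.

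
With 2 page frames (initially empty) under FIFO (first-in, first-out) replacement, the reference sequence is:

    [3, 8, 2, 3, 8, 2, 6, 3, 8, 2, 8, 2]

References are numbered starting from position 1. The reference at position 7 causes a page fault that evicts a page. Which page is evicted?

8

pos 1: 3: miss, frames (3)
pos 2: 8: miss, frames (3 8)
pos 3: 2: miss, evict 3, frames (8 2)
pos 4: 3: miss, evict 8, frames (2 3)
pos 5: 8: miss, evict 2, frames (3 8)
pos 6: 2: miss, evict 3, frames (8 2)
pos 7: 6: miss, evict 8, frames (2 6)
At position 7, page 8 is evicted.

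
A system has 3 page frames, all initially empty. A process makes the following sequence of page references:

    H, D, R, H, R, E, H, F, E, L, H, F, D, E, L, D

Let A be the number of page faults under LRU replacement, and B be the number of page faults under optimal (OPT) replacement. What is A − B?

Under LRU: F F F . . F . F . F F F F F F . → 11 faults.
Under OPT: F F F . . F . F . F . . F F . . → 8 faults.
A − B = 11 − 8 = 3.

3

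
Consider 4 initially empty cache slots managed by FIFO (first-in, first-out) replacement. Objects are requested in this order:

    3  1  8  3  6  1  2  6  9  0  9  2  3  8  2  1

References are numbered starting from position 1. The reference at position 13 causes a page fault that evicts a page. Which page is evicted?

pos 1: 3 → miss, frames {3}
pos 2: 1 → miss, frames {3,1}
pos 3: 8 → miss, frames {3,1,8}
pos 4: 3 → hit
pos 5: 6 → miss, frames {3,1,8,6}
pos 6: 1 → hit
pos 7: 2 → miss, evict 3, frames {1,8,6,2}
pos 8: 6 → hit
pos 9: 9 → miss, evict 1, frames {8,6,2,9}
pos 10: 0 → miss, evict 8, frames {6,2,9,0}
pos 11: 9 → hit
pos 12: 2 → hit
pos 13: 3 → miss, evict 6, frames {2,9,0,3}
At position 13, page 6 is evicted.

6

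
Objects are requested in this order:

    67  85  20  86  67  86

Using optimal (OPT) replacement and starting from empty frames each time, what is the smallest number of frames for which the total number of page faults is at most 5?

2

f=1: 6 faults
f=2: 4 faults
f=3: 4 faults
f=4: 4 faults
Smallest f with faults ≤ 5 is 2.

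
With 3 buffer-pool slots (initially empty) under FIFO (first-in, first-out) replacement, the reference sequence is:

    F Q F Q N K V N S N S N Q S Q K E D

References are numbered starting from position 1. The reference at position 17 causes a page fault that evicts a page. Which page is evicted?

N

pos 1: F: miss, frames [F]
pos 2: Q: miss, frames [F, Q]
pos 3: F: hit
pos 4: Q: hit
pos 5: N: miss, frames [F, Q, N]
pos 6: K: miss, evict F, frames [Q, N, K]
pos 7: V: miss, evict Q, frames [N, K, V]
pos 8: N: hit
pos 9: S: miss, evict N, frames [K, V, S]
pos 10: N: miss, evict K, frames [V, S, N]
pos 11: S: hit
pos 12: N: hit
pos 13: Q: miss, evict V, frames [S, N, Q]
pos 14: S: hit
pos 15: Q: hit
pos 16: K: miss, evict S, frames [N, Q, K]
pos 17: E: miss, evict N, frames [Q, K, E]
At position 17, page N is evicted.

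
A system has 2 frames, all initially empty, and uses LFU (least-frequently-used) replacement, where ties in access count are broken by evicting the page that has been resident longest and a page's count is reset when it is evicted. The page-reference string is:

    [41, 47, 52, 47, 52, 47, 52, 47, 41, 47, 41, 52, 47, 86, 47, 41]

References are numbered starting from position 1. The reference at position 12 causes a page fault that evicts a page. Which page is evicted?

pos 1: 41: fault, frames [41]
pos 2: 47: fault, frames [41, 47]
pos 3: 52: fault, evict 41, frames [47, 52]
pos 4: 47: hit
pos 5: 52: hit
pos 6: 47: hit
pos 7: 52: hit
pos 8: 47: hit
pos 9: 41: fault, evict 52, frames [47, 41]
pos 10: 47: hit
pos 11: 41: hit
pos 12: 52: fault, evict 41, frames [47, 52]
At position 12, page 41 is evicted.

41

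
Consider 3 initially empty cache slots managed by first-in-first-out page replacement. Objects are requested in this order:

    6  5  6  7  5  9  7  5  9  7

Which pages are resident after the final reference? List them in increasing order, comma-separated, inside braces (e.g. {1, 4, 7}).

{5, 7, 9}

6 → miss, frames (6)
5 → miss, frames (6 5)
6 → hit
7 → miss, frames (6 5 7)
5 → hit
9 → miss, evict 6, frames (5 7 9)
7 → hit
5 → hit
9 → hit
7 → hit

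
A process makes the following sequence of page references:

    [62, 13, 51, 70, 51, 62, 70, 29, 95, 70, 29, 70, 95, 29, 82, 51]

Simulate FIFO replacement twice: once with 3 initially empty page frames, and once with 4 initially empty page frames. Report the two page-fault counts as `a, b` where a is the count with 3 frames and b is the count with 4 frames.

10, 8

3 frames: F F F F . F . F F F . . . . F F → 10 faults.
4 frames: F F F F . . . F F . . . . . F F → 8 faults.
8 < 10: adding a frame reduced faults, as is typical.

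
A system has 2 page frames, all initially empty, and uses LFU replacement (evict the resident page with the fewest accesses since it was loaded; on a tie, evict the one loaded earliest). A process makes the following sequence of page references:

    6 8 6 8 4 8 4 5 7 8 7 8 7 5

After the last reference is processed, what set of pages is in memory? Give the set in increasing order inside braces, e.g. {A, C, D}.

6 → miss, frames (6)
8 → miss, frames (6 8)
6 → hit
8 → hit
4 → miss, evict 6, frames (8 4)
8 → hit
4 → hit
5 → miss, evict 4, frames (8 5)
7 → miss, evict 5, frames (8 7)
8 → hit
7 → hit
8 → hit
7 → hit
5 → miss, evict 7, frames (8 5)

{5, 8}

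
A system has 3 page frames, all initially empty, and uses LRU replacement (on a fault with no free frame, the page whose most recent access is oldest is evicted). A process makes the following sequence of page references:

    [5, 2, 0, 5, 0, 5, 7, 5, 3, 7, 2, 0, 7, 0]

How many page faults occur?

5: miss, frames [5]
2: miss, frames [5, 2]
0: miss, frames [5, 2, 0]
5: hit
0: hit
5: hit
7: miss, evict 2, frames [0, 5, 7]
5: hit
3: miss, evict 0, frames [7, 5, 3]
7: hit
2: miss, evict 5, frames [3, 7, 2]
0: miss, evict 3, frames [7, 2, 0]
7: hit
0: hit
Page faults: 7.

7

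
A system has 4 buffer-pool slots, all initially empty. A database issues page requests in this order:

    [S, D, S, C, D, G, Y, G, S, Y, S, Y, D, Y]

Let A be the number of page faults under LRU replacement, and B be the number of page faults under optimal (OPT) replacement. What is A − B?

1

Under LRU: F F . F . F F . F . . . . . → 6 faults.
Under OPT: F F . F . F F . . . . . . . → 5 faults.
A − B = 6 − 5 = 1.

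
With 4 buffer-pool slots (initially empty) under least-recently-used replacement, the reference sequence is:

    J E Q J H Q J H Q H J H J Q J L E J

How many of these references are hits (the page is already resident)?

J -> fault, frames (J)
E -> fault, frames (J E)
Q -> fault, frames (J E Q)
J -> hit
H -> fault, frames (E Q J H)
Q -> hit
J -> hit
H -> hit
Q -> hit
H -> hit
J -> hit
H -> hit
J -> hit
Q -> hit
J -> hit
L -> fault, evict E, frames (H Q J L)
E -> fault, evict H, frames (Q J L E)
J -> hit
Hits: 12.

12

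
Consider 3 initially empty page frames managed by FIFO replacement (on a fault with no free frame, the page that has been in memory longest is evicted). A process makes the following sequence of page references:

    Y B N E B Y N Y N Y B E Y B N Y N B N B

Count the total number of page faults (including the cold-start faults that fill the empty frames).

7

Y → fault, frames {Y}
B → fault, frames {Y,B}
N → fault, frames {Y,B,N}
E → fault, evict Y, frames {B,N,E}
B → hit
Y → fault, evict B, frames {N,E,Y}
N → hit
Y → hit
N → hit
Y → hit
B → fault, evict N, frames {E,Y,B}
E → hit
Y → hit
B → hit
N → fault, evict E, frames {Y,B,N}
Y → hit
N → hit
B → hit
N → hit
B → hit
Page faults: 7.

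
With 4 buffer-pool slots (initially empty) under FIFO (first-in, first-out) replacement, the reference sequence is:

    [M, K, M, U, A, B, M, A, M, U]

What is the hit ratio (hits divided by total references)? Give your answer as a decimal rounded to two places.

0.40

M: fault, frames (M)
K: fault, frames (M K)
M: hit
U: fault, frames (M K U)
A: fault, frames (M K U A)
B: fault, evict M, frames (K U A B)
M: fault, evict K, frames (U A B M)
A: hit
M: hit
U: hit
Hits: 4 of 10 references → 4/10 = 0.4000.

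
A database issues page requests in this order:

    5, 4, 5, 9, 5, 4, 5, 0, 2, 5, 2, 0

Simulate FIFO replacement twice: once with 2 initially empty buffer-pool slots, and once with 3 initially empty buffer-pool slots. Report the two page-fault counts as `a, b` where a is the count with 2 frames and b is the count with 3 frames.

9, 6

2 frames: F F . F F F . F F F . F → 9 faults.
3 frames: F F . F . . . F F F . . → 6 faults.
6 < 9: adding a frame reduced faults, as is typical.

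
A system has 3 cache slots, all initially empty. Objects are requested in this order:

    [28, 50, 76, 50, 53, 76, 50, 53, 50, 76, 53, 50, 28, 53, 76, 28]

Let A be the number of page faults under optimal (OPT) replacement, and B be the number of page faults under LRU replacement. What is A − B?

Under OPT: F F F . F . . . . . . . F . . . → 5 faults.
Under LRU: F F F . F . . . . . . . F . F . → 6 faults.
A − B = 5 − 6 = -1.

-1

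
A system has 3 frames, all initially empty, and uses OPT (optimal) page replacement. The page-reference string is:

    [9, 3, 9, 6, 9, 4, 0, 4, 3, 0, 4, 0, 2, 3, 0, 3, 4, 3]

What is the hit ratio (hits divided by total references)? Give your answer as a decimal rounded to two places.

9 -> fault, frames {9}
3 -> fault, frames {9,3}
9 -> hit
6 -> fault, frames {9,3,6}
9 -> hit
4 -> fault, evict 6, frames {9,3,4}
0 -> fault, evict 9, frames {3,4,0}
4 -> hit
3 -> hit
0 -> hit
4 -> hit
0 -> hit
2 -> fault, evict 4, frames {3,0,2}
3 -> hit
0 -> hit
3 -> hit
4 -> fault, evict 2, frames {3,0,4}
3 -> hit
Hits: 11 of 18 references → 11/18 = 0.6111.

0.61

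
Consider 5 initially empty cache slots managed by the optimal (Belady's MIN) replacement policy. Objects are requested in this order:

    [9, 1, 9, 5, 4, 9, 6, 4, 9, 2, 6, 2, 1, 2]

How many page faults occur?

9: miss, frames {9}
1: miss, frames {9,1}
9: hit
5: miss, frames {9,1,5}
4: miss, frames {9,1,5,4}
9: hit
6: miss, frames {9,1,5,4,6}
4: hit
9: hit
2: miss, evict 4, frames {9,1,5,6,2}
6: hit
2: hit
1: hit
2: hit
Page faults: 6.

6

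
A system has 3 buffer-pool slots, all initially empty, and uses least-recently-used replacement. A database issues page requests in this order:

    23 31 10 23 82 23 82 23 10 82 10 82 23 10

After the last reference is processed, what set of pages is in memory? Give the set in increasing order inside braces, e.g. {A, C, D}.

{10, 23, 82}

23: miss, frames (23)
31: miss, frames (23 31)
10: miss, frames (23 31 10)
23: hit
82: miss, evict 31, frames (10 23 82)
23: hit
82: hit
23: hit
10: hit
82: hit
10: hit
82: hit
23: hit
10: hit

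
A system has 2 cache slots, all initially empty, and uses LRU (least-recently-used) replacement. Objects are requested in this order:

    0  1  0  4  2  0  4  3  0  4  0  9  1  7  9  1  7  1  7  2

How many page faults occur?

0: fault, frames [0]
1: fault, frames [0, 1]
0: hit
4: fault, evict 1, frames [0, 4]
2: fault, evict 0, frames [4, 2]
0: fault, evict 4, frames [2, 0]
4: fault, evict 2, frames [0, 4]
3: fault, evict 0, frames [4, 3]
0: fault, evict 4, frames [3, 0]
4: fault, evict 3, frames [0, 4]
0: hit
9: fault, evict 4, frames [0, 9]
1: fault, evict 0, frames [9, 1]
7: fault, evict 9, frames [1, 7]
9: fault, evict 1, frames [7, 9]
1: fault, evict 7, frames [9, 1]
7: fault, evict 9, frames [1, 7]
1: hit
7: hit
2: fault, evict 1, frames [7, 2]
Page faults: 16.

16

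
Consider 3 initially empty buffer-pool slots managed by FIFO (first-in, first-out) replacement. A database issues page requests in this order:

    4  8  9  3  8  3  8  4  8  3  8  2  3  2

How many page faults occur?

4 → miss, frames (4)
8 → miss, frames (4 8)
9 → miss, frames (4 8 9)
3 → miss, evict 4, frames (8 9 3)
8 → hit
3 → hit
8 → hit
4 → miss, evict 8, frames (9 3 4)
8 → miss, evict 9, frames (3 4 8)
3 → hit
8 → hit
2 → miss, evict 3, frames (4 8 2)
3 → miss, evict 4, frames (8 2 3)
2 → hit
Page faults: 8.

8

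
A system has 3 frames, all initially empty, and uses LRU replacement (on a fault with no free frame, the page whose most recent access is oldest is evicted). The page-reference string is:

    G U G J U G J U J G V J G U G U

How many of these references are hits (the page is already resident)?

11

G -> fault, frames {G}
U -> fault, frames {G,U}
G -> hit
J -> fault, frames {U,G,J}
U -> hit
G -> hit
J -> hit
U -> hit
J -> hit
G -> hit
V -> fault, evict U, frames {J,G,V}
J -> hit
G -> hit
U -> fault, evict V, frames {J,G,U}
G -> hit
U -> hit
Hits: 11.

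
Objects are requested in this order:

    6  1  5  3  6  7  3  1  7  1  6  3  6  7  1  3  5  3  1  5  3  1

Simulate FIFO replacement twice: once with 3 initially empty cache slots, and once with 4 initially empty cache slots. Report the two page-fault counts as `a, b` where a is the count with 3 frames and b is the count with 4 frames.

13, 9

3 frames: F F F F F F . F . . . F F F F F F . . . . . → 13 faults.
4 frames: F F F F . F . . . . F . . . F . F F . . . . → 9 faults.
9 < 13: adding a frame reduced faults, as is typical.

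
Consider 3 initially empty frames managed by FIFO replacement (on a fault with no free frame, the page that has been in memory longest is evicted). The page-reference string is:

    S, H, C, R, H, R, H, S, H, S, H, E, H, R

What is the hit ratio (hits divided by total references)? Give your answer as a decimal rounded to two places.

S: fault, frames (S)
H: fault, frames (S H)
C: fault, frames (S H C)
R: fault, evict S, frames (H C R)
H: hit
R: hit
H: hit
S: fault, evict H, frames (C R S)
H: fault, evict C, frames (R S H)
S: hit
H: hit
E: fault, evict R, frames (S H E)
H: hit
R: fault, evict S, frames (H E R)
Hits: 6 of 14 references → 6/14 = 0.4286.

0.43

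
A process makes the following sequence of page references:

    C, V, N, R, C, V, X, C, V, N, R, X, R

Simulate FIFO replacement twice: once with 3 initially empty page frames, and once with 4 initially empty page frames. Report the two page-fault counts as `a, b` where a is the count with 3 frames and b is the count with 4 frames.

9, 10

3 frames: F F F F F F F . . F F . . → 9 faults.
4 frames: F F F F . . F F F F F F . → 10 faults.
10 > 9: adding a frame increased faults — Belady's anomaly.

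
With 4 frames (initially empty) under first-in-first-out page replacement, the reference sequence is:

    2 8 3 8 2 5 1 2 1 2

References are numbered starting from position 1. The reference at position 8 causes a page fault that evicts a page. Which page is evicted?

pos 1: 2 → miss, frames (2)
pos 2: 8 → miss, frames (2 8)
pos 3: 3 → miss, frames (2 8 3)
pos 4: 8 → hit
pos 5: 2 → hit
pos 6: 5 → miss, frames (2 8 3 5)
pos 7: 1 → miss, evict 2, frames (8 3 5 1)
pos 8: 2 → miss, evict 8, frames (3 5 1 2)
At position 8, page 8 is evicted.

8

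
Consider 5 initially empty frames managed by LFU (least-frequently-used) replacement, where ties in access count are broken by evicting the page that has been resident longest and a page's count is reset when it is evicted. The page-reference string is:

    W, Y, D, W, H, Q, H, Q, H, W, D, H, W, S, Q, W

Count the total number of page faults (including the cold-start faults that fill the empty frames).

W: miss, frames [W]
Y: miss, frames [W, Y]
D: miss, frames [W, Y, D]
W: hit
H: miss, frames [W, Y, D, H]
Q: miss, frames [W, Y, D, H, Q]
H: hit
Q: hit
H: hit
W: hit
D: hit
H: hit
W: hit
S: miss, evict Y, frames [W, D, H, Q, S]
Q: hit
W: hit
Page faults: 6.

6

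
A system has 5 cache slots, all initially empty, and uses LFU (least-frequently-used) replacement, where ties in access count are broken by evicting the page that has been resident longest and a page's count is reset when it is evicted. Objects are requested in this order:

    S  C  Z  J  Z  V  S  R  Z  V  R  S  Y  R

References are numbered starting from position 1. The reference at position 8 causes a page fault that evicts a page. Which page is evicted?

pos 1: S: fault, frames (S)
pos 2: C: fault, frames (S C)
pos 3: Z: fault, frames (S C Z)
pos 4: J: fault, frames (S C Z J)
pos 5: Z: hit
pos 6: V: fault, frames (S C Z J V)
pos 7: S: hit
pos 8: R: fault, evict C, frames (S Z J V R)
At position 8, page C is evicted.

C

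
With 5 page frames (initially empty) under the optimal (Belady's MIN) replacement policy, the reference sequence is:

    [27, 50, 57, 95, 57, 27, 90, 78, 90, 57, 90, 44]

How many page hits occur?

5

27 → miss, frames [27]
50 → miss, frames [27, 50]
57 → miss, frames [27, 50, 57]
95 → miss, frames [27, 50, 57, 95]
57 → hit
27 → hit
90 → miss, frames [27, 50, 57, 95, 90]
78 → miss, evict 95, frames [27, 50, 57, 90, 78]
90 → hit
57 → hit
90 → hit
44 → miss, evict 78, frames [27, 50, 57, 90, 44]
Hits: 5.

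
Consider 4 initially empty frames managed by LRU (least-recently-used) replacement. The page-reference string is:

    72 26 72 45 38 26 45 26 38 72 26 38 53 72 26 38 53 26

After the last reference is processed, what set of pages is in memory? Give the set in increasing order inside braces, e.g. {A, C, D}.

72: fault, frames [72]
26: fault, frames [72, 26]
72: hit
45: fault, frames [26, 72, 45]
38: fault, frames [26, 72, 45, 38]
26: hit
45: hit
26: hit
38: hit
72: hit
26: hit
38: hit
53: fault, evict 45, frames [72, 26, 38, 53]
72: hit
26: hit
38: hit
53: hit
26: hit

{26, 38, 53, 72}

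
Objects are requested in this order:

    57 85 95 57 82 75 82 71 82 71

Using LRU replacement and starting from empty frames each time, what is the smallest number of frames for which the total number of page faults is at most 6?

3

f=1: 10 faults
f=2: 7 faults
f=3: 6 faults
f=4: 6 faults
f=5: 6 faults
f=6: 6 faults
Smallest f with faults ≤ 6 is 3.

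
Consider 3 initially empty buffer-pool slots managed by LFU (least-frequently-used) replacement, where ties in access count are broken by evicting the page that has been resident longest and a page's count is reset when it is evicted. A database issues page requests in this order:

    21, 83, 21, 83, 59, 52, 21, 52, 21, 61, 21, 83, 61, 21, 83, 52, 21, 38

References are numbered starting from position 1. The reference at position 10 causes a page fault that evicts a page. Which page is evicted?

83

pos 1: 21: fault, frames {21}
pos 2: 83: fault, frames {21,83}
pos 3: 21: hit
pos 4: 83: hit
pos 5: 59: fault, frames {21,83,59}
pos 6: 52: fault, evict 59, frames {21,83,52}
pos 7: 21: hit
pos 8: 52: hit
pos 9: 21: hit
pos 10: 61: fault, evict 83, frames {21,52,61}
At position 10, page 83 is evicted.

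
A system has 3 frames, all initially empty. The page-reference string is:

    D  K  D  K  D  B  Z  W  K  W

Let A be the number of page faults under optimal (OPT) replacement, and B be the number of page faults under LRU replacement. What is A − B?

Under OPT: F F . . . F F F . . → 5 faults.
Under LRU: F F . . . F F F F . → 6 faults.
A − B = 5 − 6 = -1.

-1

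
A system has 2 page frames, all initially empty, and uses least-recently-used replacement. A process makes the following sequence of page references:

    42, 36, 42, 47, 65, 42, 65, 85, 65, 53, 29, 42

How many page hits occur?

42 -> fault, frames {42}
36 -> fault, frames {42,36}
42 -> hit
47 -> fault, evict 36, frames {42,47}
65 -> fault, evict 42, frames {47,65}
42 -> fault, evict 47, frames {65,42}
65 -> hit
85 -> fault, evict 42, frames {65,85}
65 -> hit
53 -> fault, evict 85, frames {65,53}
29 -> fault, evict 65, frames {53,29}
42 -> fault, evict 53, frames {29,42}
Hits: 3.

3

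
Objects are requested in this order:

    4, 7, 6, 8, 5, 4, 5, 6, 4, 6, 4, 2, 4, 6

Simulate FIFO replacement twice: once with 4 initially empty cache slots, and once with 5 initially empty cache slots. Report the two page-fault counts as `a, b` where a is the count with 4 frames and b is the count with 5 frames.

8, 7

4 frames: F F F F F F . . . . . F . F → 8 faults.
5 frames: F F F F F . . . . . . F F . → 7 faults.
7 < 8: adding a frame reduced faults, as is typical.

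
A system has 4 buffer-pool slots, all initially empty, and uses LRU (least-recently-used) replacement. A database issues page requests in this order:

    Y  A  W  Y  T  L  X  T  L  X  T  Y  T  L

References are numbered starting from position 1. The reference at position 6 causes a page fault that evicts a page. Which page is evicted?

A

pos 1: Y: miss, frames {Y}
pos 2: A: miss, frames {Y,A}
pos 3: W: miss, frames {Y,A,W}
pos 4: Y: hit
pos 5: T: miss, frames {A,W,Y,T}
pos 6: L: miss, evict A, frames {W,Y,T,L}
At position 6, page A is evicted.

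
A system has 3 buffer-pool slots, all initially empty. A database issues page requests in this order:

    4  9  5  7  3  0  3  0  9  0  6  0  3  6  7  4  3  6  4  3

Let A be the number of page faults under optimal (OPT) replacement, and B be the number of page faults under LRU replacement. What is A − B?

Under OPT: F F F F F F . . . . F . . . F F . . . . → 9 faults.
Under LRU: F F F F F F . . F . F . F . F F F F . . → 13 faults.
A − B = 9 − 13 = -4.

-4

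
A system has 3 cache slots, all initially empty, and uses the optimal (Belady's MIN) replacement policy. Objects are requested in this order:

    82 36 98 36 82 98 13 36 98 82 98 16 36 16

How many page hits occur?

82 → fault, frames {82}
36 → fault, frames {82,36}
98 → fault, frames {82,36,98}
36 → hit
82 → hit
98 → hit
13 → fault, evict 82, frames {36,98,13}
36 → hit
98 → hit
82 → fault, evict 13, frames {36,98,82}
98 → hit
16 → fault, evict 82, frames {36,98,16}
36 → hit
16 → hit
Hits: 8.

8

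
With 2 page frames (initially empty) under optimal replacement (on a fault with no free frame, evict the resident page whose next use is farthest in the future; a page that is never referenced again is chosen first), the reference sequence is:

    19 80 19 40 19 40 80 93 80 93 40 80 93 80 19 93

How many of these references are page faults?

19: miss, frames (19)
80: miss, frames (19 80)
19: hit
40: miss, evict 80, frames (19 40)
19: hit
40: hit
80: miss, evict 19, frames (40 80)
93: miss, evict 40, frames (80 93)
80: hit
93: hit
40: miss, evict 93, frames (80 40)
80: hit
93: miss, evict 40, frames (80 93)
80: hit
19: miss, evict 80, frames (93 19)
93: hit
Page faults: 8.

8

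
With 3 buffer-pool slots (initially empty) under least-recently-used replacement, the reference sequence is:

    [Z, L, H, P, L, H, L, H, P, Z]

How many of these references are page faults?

Z: miss, frames (Z)
L: miss, frames (Z L)
H: miss, frames (Z L H)
P: miss, evict Z, frames (L H P)
L: hit
H: hit
L: hit
H: hit
P: hit
Z: miss, evict L, frames (H P Z)
Page faults: 5.

5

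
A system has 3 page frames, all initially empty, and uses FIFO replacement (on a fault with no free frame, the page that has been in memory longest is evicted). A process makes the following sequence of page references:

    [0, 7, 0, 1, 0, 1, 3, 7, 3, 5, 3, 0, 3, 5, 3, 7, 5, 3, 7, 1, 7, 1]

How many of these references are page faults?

9

0 → fault, frames [0]
7 → fault, frames [0, 7]
0 → hit
1 → fault, frames [0, 7, 1]
0 → hit
1 → hit
3 → fault, evict 0, frames [7, 1, 3]
7 → hit
3 → hit
5 → fault, evict 7, frames [1, 3, 5]
3 → hit
0 → fault, evict 1, frames [3, 5, 0]
3 → hit
5 → hit
3 → hit
7 → fault, evict 3, frames [5, 0, 7]
5 → hit
3 → fault, evict 5, frames [0, 7, 3]
7 → hit
1 → fault, evict 0, frames [7, 3, 1]
7 → hit
1 → hit
Page faults: 9.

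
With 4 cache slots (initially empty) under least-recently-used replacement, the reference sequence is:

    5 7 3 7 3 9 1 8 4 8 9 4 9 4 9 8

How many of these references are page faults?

7

5 -> miss, frames {5}
7 -> miss, frames {5,7}
3 -> miss, frames {5,7,3}
7 -> hit
3 -> hit
9 -> miss, frames {5,7,3,9}
1 -> miss, evict 5, frames {7,3,9,1}
8 -> miss, evict 7, frames {3,9,1,8}
4 -> miss, evict 3, frames {9,1,8,4}
8 -> hit
9 -> hit
4 -> hit
9 -> hit
4 -> hit
9 -> hit
8 -> hit
Page faults: 7.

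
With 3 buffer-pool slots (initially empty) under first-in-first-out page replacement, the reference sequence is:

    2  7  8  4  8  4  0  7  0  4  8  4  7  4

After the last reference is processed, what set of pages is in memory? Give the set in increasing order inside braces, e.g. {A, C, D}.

{4, 7, 8}

2: fault, frames {2}
7: fault, frames {2,7}
8: fault, frames {2,7,8}
4: fault, evict 2, frames {7,8,4}
8: hit
4: hit
0: fault, evict 7, frames {8,4,0}
7: fault, evict 8, frames {4,0,7}
0: hit
4: hit
8: fault, evict 4, frames {0,7,8}
4: fault, evict 0, frames {7,8,4}
7: hit
4: hit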